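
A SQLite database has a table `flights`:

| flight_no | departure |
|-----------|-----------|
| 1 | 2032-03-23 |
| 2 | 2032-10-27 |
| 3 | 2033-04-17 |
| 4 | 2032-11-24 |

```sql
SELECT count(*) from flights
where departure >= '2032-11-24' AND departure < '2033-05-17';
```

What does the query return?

Rows in [2032-11-24, 2033-05-17): 2033-04-17, 2032-11-24 → 2 rows.

2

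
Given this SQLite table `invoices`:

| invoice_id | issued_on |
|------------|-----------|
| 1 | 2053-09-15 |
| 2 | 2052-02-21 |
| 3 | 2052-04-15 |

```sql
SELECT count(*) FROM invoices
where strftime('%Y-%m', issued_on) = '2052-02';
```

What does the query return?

1

Rows with year-month 2052-02: 2052-02-21 → 1.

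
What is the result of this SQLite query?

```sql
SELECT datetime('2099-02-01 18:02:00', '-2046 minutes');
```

2046 minutes = 34h 6m; -2046 minutes from 2099-02-01 18:02:00 is 2099-01-31 07:56:00 (crosses midnight).

2099-01-31 07:56:00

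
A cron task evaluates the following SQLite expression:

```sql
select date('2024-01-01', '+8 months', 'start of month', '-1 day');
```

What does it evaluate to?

Adding +8 months to 2024-01-01 gives 2024-09-01.
`start of month` rewinds 2024-09-01 to 2024-09-01.
Going back 1 day from 2024-09-01 reaches 2024-08-31 (last day of August, 31 days).

2024-08-31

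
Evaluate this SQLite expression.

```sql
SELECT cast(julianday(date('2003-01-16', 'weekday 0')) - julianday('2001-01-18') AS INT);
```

`weekday 0` advances to the next Sunday; 2003-01-16 is a Thursday, so it moves forward to 2003-01-19.
13 days remain in January 2001 after the 18th (31 − 18).
Full months from February 2001 through December 2002 contribute their day counts.
Then 19 days into January 2003.
Total: 13 + 28 + 31 + 30 + 31 + 30 + 31 + 31 + 30 + 31 + 30 + 31 + 31 + 28 + 31 + 30 + 31 + 30 + 31 + 31 + 30 + 31 + 30 + 31 + 19 = 731.

731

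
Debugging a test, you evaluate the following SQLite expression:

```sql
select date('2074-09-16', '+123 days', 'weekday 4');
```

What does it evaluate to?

Applying '+123 days' to 2074-09-16: counting 123 days forward gives 2075-01-17.
`weekday 4` advances to the next Thursday; 2075-01-17 is already a Thursday, so it stays at 2075-01-17.

2075-01-17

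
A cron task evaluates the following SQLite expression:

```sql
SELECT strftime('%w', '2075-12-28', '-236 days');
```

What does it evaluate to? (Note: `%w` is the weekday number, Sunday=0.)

1

First apply '-236 days': 2075-12-28 → 2075-05-06.
2075-05-06 is a Monday; with Sunday=0 that is 1.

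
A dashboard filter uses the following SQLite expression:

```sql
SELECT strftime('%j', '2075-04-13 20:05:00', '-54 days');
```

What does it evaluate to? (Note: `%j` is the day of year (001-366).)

First apply '-54 days': 2075-04-13 20:05:00 → 2075-02-18 20:05:00.
Day-of-year for 2075-02-18: days since 2075-01-01 inclusive = 49, zero-padded to 049.

049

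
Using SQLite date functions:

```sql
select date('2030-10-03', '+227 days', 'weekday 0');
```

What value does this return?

2031-05-18

Applying '+227 days' to 2030-10-03: counting 227 days forward gives 2031-05-18.
`weekday 0` advances to the next Sunday; 2031-05-18 is already a Sunday, so it stays at 2031-05-18.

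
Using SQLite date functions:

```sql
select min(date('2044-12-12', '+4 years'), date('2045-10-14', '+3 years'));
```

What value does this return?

2048-10-14

date('2044-12-12', '+4 years') → 2048-12-12.
date('2045-10-14', '+3 years') → 2048-10-14.
Earlier of the two is 2048-10-14.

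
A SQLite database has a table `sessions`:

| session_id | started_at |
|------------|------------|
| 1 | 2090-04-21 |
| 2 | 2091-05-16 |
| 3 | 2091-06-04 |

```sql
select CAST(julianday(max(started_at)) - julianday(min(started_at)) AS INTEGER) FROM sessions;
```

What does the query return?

MIN = 2090-04-21, MAX = 2091-06-04.
9 days remain in April 2090 after the 21st (30 − 21).
Full months from May 2090 through May 2091 contribute their day counts.
Then 4 days into June 2091.
Total: 9 + 31 + 30 + 31 + 31 + 30 + 31 + 30 + 31 + 31 + 28 + 31 + 30 + 31 + 4 = 409.

409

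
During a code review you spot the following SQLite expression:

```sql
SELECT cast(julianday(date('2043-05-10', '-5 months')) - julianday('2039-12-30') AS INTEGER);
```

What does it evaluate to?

1076

Adding -5 months to 2043-05-10 gives 2042-12-10.
1 day remains in December 2039 after the 30th (31 − 30).
Full months from January 2040 through November 2042 contribute their day counts.
Then 10 days into December 2042.
Total: 1 + 31 + 29 + 31 + 30 + 31 + 30 + 31 + 31 + 30 + 31 + 30 + 31 + 31 + 28 + 31 + 30 + 31 + 30 + 31 + 31 + 30 + 31 + 30 + 31 + 31 + 28 + 31 + 30 + 31 + 30 + 31 + 31 + 30 + 31 + 30 + 10 = 1076.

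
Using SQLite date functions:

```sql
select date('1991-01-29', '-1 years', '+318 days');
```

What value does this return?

1990-12-13

Adding -1 year to 1991-01-29 gives 1990-01-29.
Applying '+318 days' to 1990-01-29: counting 318 days forward gives 1990-12-13.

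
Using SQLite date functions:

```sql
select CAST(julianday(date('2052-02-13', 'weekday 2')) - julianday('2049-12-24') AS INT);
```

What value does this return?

781

`weekday 2` advances to the next Tuesday; 2052-02-13 is already a Tuesday, so it stays at 2052-02-13.
7 days remain in December 2049 after the 24th (31 − 24).
Full months from January 2050 through January 2052 contribute their day counts.
Then 13 days into February 2052.
Total: 7 + 31 + 28 + 31 + 30 + 31 + 30 + 31 + 31 + 30 + 31 + 30 + 31 + 31 + 28 + 31 + 30 + 31 + 30 + 31 + 31 + 30 + 31 + 30 + 31 + 31 + 13 = 781.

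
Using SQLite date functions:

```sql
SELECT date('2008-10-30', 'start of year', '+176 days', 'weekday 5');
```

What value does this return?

`start of year` rewinds 2008-10-30 to 2008-01-01.
Applying '+176 days' to 2008-01-01: counting 176 days forward gives 2008-06-25.
`weekday 5` advances to the next Friday; 2008-06-25 is a Wednesday, so it moves forward to 2008-06-27.

2008-06-27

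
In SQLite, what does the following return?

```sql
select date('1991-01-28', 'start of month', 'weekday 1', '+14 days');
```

1991-01-21

`start of month` rewinds 1991-01-28 to 1991-01-01.
`weekday 1` advances to the next Monday; 1991-01-01 is a Tuesday, so it moves forward to 1991-01-07.
Advancing 14 more days within January lands on 1991-01-21.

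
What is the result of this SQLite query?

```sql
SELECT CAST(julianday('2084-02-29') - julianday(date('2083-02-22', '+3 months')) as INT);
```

283

Adding +3 months to 2083-02-22 gives 2083-05-22.
9 days remain in May 2083 after the 22nd (31 − 22).
Full months from June 2083 through January 2084 contribute their day counts.
Then 29 days into February 2084.
Total: 9 + 30 + 31 + 31 + 30 + 31 + 30 + 31 + 31 + 29 = 283.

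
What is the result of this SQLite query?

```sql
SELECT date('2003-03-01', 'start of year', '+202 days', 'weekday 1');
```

2003-07-28

`start of year` rewinds 2003-03-01 to 2003-01-01.
Applying '+202 days' to 2003-01-01: counting 202 days forward gives 2003-07-22.
`weekday 1` advances to the next Monday; 2003-07-22 is a Tuesday, so it moves forward to 2003-07-28.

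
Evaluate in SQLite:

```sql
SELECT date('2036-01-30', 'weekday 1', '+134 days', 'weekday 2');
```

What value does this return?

`weekday 1` advances to the next Monday; 2036-01-30 is a Wednesday, so it moves forward to 2036-02-04.
Applying '+134 days' to 2036-02-04: counting 134 days forward gives 2036-06-17.
`weekday 2` advances to the next Tuesday; 2036-06-17 is already a Tuesday, so it stays at 2036-06-17.

2036-06-17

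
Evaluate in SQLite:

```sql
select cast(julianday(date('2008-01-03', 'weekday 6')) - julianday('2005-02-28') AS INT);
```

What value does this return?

`weekday 6` advances to the next Saturday; 2008-01-03 is a Thursday, so it moves forward to 2008-01-05.
0 days remain in February 2005 after the 28th (28 − 28).
Full months from March 2005 through December 2007 contribute their day counts.
Then 5 days into January 2008.
Total: 0 + 31 + 30 + 31 + 30 + 31 + 31 + 30 + 31 + 30 + 31 + 31 + 28 + 31 + 30 + 31 + 30 + 31 + 31 + 30 + 31 + 30 + 31 + 31 + 28 + 31 + 30 + 31 + 30 + 31 + 31 + 30 + 31 + 30 + 31 + 5 = 1041.

1041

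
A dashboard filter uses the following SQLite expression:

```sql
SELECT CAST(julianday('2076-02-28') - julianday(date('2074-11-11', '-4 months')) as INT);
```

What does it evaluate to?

Adding -4 months to 2074-11-11 gives 2074-07-11.
20 days remain in July 2074 after the 11th (31 − 11).
Full months from August 2074 through January 2076 contribute their day counts.
Then 28 days into February 2076.
Total: 20 + 31 + 30 + 31 + 30 + 31 + 31 + 28 + 31 + 30 + 31 + 30 + 31 + 31 + 30 + 31 + 30 + 31 + 31 + 28 = 597.

597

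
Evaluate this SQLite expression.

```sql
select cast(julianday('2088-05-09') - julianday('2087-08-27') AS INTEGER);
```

4 days remain in August 2087 after the 27th (31 − 27).
Full months from September 2087 through April 2088 contribute their day counts.
Then 9 days into May 2088.
Total: 4 + 30 + 31 + 30 + 31 + 31 + 29 + 31 + 30 + 9 = 256.

256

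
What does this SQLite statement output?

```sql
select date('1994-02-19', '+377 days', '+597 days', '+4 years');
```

Applying '+377 days' to 1994-02-19: counting 377 days forward gives 1995-03-03.
Applying '+597 days' to 1995-03-03: counting 597 days forward gives 1996-10-20.
Adding +4 years to 1996-10-20 gives 2000-10-20.

2000-10-20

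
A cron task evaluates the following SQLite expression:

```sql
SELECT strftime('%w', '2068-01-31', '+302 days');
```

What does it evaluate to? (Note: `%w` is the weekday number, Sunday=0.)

3

First apply '+302 days': 2068-01-31 → 2068-11-28.
2068-11-28 is a Wednesday; with Sunday=0 that is 3.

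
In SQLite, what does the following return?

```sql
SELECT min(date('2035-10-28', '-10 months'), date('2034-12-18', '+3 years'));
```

date('2035-10-28', '-10 months') → 2034-12-28.
date('2034-12-18', '+3 years') → 2037-12-18.
Earlier of the two is 2034-12-28.

2034-12-28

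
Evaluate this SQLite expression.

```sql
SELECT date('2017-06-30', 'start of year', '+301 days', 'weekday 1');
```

2017-10-30

`start of year` rewinds 2017-06-30 to 2017-01-01.
Applying '+301 days' to 2017-01-01: counting 301 days forward gives 2017-10-29.
`weekday 1` advances to the next Monday; 2017-10-29 is a Sunday, so it moves forward to 2017-10-30.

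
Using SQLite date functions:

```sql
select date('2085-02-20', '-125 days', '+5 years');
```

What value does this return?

2089-10-18

Applying '-125 days' to 2085-02-20: counting 125 days back gives 2084-10-18.
Adding +5 years to 2084-10-18 gives 2089-10-18.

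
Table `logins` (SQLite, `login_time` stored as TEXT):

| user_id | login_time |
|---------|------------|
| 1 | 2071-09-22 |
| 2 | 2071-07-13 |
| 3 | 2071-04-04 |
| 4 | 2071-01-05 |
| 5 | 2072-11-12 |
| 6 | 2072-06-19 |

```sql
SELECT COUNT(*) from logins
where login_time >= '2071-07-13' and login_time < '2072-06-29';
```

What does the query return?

Rows in [2071-07-13, 2072-06-29): 2071-09-22, 2071-07-13, 2072-06-19 → 3 rows.

3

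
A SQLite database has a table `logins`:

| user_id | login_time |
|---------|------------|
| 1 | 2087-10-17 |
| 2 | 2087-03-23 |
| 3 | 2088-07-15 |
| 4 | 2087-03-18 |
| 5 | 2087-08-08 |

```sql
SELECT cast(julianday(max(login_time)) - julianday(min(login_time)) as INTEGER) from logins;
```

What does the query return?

MIN = 2087-03-18, MAX = 2088-07-15.
13 days remain in March 2087 after the 18th (31 − 18).
Full months from April 2087 through June 2088 contribute their day counts.
Then 15 days into July 2088.
Total: 13 + 30 + 31 + 30 + 31 + 31 + 30 + 31 + 30 + 31 + 31 + 29 + 31 + 30 + 31 + 30 + 15 = 485.

485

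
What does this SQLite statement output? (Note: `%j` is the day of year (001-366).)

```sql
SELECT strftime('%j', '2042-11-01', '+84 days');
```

024

First apply '+84 days': 2042-11-01 → 2043-01-24.
Day-of-year for 2043-01-24: days since 2043-01-01 inclusive = 24, zero-padded to 024.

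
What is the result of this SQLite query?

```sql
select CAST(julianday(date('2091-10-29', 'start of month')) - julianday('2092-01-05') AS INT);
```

`start of month` rewinds 2091-10-29 to 2091-10-01.
30 days remain in October 2091 after the 1st (31 − 1).
November 2091: 30 days.
December 2091: 31 days.
Then 5 days into January 2092.
Total: 30 + 30 + 31 + 5 = 96.
The subtraction is earlier − later, so the result is −96 → -96.

-96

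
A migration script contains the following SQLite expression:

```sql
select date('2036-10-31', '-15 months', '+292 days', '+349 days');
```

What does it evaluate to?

Adding -15 months to 2036-10-31 gives 2035-07-31.
Applying '+292 days' to 2035-07-31: counting 292 days forward gives 2036-05-18.
Applying '+349 days' to 2036-05-18: counting 349 days forward gives 2037-05-02.

2037-05-02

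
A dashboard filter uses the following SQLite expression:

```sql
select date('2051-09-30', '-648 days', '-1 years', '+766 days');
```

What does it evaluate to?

2051-01-26

Applying '-648 days' to 2051-09-30: counting 648 days back gives 2049-12-21.
Adding -1 year to 2049-12-21 gives 2048-12-21.
Applying '+766 days' to 2048-12-21: counting 766 days forward gives 2051-01-26.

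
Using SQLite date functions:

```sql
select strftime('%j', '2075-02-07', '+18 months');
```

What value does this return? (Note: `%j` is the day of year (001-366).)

First apply '+18 months': 2075-02-07 → 2076-08-07.
Day-of-year for 2076-08-07: days since 2076-01-01 inclusive = 220, zero-padded to 220.

220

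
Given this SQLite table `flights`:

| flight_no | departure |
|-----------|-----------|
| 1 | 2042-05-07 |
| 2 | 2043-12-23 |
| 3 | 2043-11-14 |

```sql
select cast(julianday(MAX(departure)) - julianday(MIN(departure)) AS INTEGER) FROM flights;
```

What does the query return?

595

MIN = 2042-05-07, MAX = 2043-12-23.
24 days remain in May 2042 after the 7th (31 − 7).
Full months from June 2042 through November 2043 contribute their day counts.
Then 23 days into December 2043.
Total: 24 + 30 + 31 + 31 + 30 + 31 + 30 + 31 + 31 + 28 + 31 + 30 + 31 + 30 + 31 + 31 + 30 + 31 + 30 + 23 = 595.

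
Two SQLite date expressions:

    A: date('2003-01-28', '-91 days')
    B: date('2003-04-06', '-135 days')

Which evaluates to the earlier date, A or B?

A

A = 2002-10-29.
B = 2002-11-22.
A is earlier.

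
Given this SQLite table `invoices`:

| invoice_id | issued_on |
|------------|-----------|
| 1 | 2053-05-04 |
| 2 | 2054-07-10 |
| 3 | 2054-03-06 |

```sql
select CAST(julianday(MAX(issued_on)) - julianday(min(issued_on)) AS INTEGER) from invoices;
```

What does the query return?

432

MIN = 2053-05-04, MAX = 2054-07-10.
27 days remain in May 2053 after the 4th (31 − 4).
Full months from June 2053 through June 2054 contribute their day counts.
Then 10 days into July 2054.
Total: 27 + 30 + 31 + 31 + 30 + 31 + 30 + 31 + 31 + 28 + 31 + 30 + 31 + 30 + 10 = 432.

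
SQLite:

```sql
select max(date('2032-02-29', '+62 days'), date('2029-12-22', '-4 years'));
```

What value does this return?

2032-05-01

date('2032-02-29', '+62 days') → 2032-05-01.
date('2029-12-22', '-4 years') → 2025-12-22.
Later of the two is 2032-05-01.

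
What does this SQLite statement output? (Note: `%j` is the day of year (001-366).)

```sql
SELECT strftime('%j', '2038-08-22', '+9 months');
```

142

First apply '+9 months': 2038-08-22 → 2039-05-22.
Day-of-year for 2039-05-22: days since 2039-01-01 inclusive = 142, zero-padded to 142.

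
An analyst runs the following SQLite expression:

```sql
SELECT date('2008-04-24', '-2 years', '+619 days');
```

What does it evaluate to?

Adding -2 years to 2008-04-24 gives 2006-04-24.
Applying '+619 days' to 2006-04-24: counting 619 days forward gives 2008-01-03.

2008-01-03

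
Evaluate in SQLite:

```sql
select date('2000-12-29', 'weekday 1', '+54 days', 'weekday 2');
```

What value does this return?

`weekday 1` advances to the next Monday; 2000-12-29 is a Friday, so it moves forward to 2001-01-01.
Applying '+54 days' to 2001-01-01: counting 54 days forward gives 2001-02-24.
`weekday 2` advances to the next Tuesday; 2001-02-24 is a Saturday, so it moves forward to 2001-02-27.

2001-02-27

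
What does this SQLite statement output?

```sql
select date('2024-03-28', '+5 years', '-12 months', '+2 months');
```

2028-05-28

Adding +5 years to 2024-03-28 gives 2029-03-28.
Adding -12 months to 2029-03-28 gives 2028-03-28.
Adding +2 months to 2028-03-28 gives 2028-05-28.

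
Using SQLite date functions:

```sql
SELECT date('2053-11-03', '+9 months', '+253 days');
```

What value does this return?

Adding +9 months to 2053-11-03 gives 2054-08-03.
Applying '+253 days' to 2054-08-03: counting 253 days forward gives 2055-04-13.

2055-04-13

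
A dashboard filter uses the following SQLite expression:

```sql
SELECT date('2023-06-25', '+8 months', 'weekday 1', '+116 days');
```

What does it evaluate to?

Adding +8 months to 2023-06-25 gives 2024-02-25.
`weekday 1` advances to the next Monday; 2024-02-25 is a Sunday, so it moves forward to 2024-02-26.
Applying '+116 days' to 2024-02-26: counting 116 days forward gives 2024-06-21.

2024-06-21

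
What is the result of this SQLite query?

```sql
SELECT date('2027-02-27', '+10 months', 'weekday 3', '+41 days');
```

Adding +10 months to 2027-02-27 gives 2027-12-27.
`weekday 3` advances to the next Wednesday; 2027-12-27 is a Monday, so it moves forward to 2027-12-29.
Applying '+41 days' to 2027-12-29: counting 41 days forward gives 2028-02-08.

2028-02-08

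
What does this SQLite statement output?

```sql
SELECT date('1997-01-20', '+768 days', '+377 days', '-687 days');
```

1998-04-23

Applying '+768 days' to 1997-01-20: counting 768 days forward gives 1999-02-27.
Applying '+377 days' to 1999-02-27: counting 377 days forward gives 2000-03-10.
Applying '-687 days' to 2000-03-10: counting 687 days back gives 1998-04-23.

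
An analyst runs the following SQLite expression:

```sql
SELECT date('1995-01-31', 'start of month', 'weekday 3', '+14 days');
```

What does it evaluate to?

`start of month` rewinds 1995-01-31 to 1995-01-01.
`weekday 3` advances to the next Wednesday; 1995-01-01 is a Sunday, so it moves forward to 1995-01-04.
Advancing 14 more days within January lands on 1995-01-18.

1995-01-18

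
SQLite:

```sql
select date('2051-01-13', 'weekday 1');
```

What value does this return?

2051-01-16

`weekday 1` advances to the next Monday; 2051-01-13 is a Friday, so it moves forward to 2051-01-16.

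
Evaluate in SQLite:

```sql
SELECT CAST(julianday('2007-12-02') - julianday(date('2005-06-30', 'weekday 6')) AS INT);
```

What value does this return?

883

`weekday 6` advances to the next Saturday; 2005-06-30 is a Thursday, so it moves forward to 2005-07-02.
29 days remain in July 2005 after the 2nd (31 − 2).
Full months from August 2005 through November 2007 contribute their day counts.
Then 2 days into December 2007.
Total: 29 + 31 + 30 + 31 + 30 + 31 + 31 + 28 + 31 + 30 + 31 + 30 + 31 + 31 + 30 + 31 + 30 + 31 + 31 + 28 + 31 + 30 + 31 + 30 + 31 + 31 + 30 + 31 + 30 + 2 = 883.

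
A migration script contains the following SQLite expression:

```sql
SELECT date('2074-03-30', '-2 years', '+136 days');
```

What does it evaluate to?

2072-08-13

Adding -2 years to 2074-03-30 gives 2072-03-30.
Applying '+136 days' to 2072-03-30: counting 136 days forward gives 2072-08-13.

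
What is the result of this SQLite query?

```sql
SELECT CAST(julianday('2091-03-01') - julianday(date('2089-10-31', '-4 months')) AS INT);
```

608

Adding -4 months to 2089-10-31 targets 2089-06-31. June 2089 has only 30 days, so SQLite normalizes the 1-day overflow forward to 2089-07-01.
30 days remain in July 2089 after the 1st (31 − 1).
Full months from August 2089 through February 2091 contribute their day counts.
Then 1 day into March 2091.
Total: 30 + 31 + 30 + 31 + 30 + 31 + 31 + 28 + 31 + 30 + 31 + 30 + 31 + 31 + 30 + 31 + 30 + 31 + 31 + 28 + 1 = 608.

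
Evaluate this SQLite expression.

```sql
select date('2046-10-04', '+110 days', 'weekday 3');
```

2047-01-23

Applying '+110 days' to 2046-10-04: counting 110 days forward gives 2047-01-22.
`weekday 3` advances to the next Wednesday; 2047-01-22 is a Tuesday, so it moves forward to 2047-01-23.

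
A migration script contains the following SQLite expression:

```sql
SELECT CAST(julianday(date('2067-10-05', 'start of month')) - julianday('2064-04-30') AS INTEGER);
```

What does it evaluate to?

1249

`start of month` rewinds 2067-10-05 to 2067-10-01.
0 days remain in April 2064 after the 30th (30 − 30).
Full months from May 2064 through September 2067 contribute their day counts.
Then 1 day into October 2067.
Total: 0 + 31 + 30 + 31 + 31 + 30 + 31 + 30 + 31 + 31 + 28 + 31 + 30 + 31 + 30 + 31 + 31 + 30 + 31 + 30 + 31 + 31 + 28 + 31 + 30 + 31 + 30 + 31 + 31 + 30 + 31 + 30 + 31 + 31 + 28 + 31 + 30 + 31 + 30 + 31 + 31 + 30 + 1 = 1249.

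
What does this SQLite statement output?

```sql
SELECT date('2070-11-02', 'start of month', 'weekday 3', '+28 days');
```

`start of month` rewinds 2070-11-02 to 2070-11-01.
`weekday 3` advances to the next Wednesday; 2070-11-01 is a Saturday, so it moves forward to 2070-11-05.
November 2070 has 30 days; 25 remain after the 5th, so 26 days reach 2070-12-01.
Advancing 2 more days within December lands on 2070-12-03.

2070-12-03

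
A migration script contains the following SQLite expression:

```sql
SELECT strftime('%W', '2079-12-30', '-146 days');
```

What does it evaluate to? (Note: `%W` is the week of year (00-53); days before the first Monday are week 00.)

First apply '-146 days': 2079-12-30 → 2079-08-06.
2079-08-06 is a Sunday. SQLite's %W counts Mondays since the year started; the result is 31.

31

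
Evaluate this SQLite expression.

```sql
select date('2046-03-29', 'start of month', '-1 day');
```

2046-02-28

`start of month` rewinds 2046-03-29 to 2046-03-01.
Going back 1 day from 2046-03-01 reaches 2046-02-28 (last day of February, 28 days).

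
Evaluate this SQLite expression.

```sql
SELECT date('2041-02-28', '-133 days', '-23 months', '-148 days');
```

2038-06-23

Applying '-133 days' to 2041-02-28: counting 133 days back gives 2040-10-18.
Adding -23 months to 2040-10-18 gives 2038-11-18.
Applying '-148 days' to 2038-11-18: counting 148 days back gives 2038-06-23.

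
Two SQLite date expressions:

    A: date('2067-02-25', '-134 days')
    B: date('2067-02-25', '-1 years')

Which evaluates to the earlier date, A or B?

A = 2066-10-14.
B = 2066-02-25.
B is earlier.

B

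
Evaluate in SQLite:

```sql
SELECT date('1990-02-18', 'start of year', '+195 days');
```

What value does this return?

1990-07-15

`start of year` rewinds 1990-02-18 to 1990-01-01.
Applying '+195 days' to 1990-01-01: counting 195 days forward gives 1990-07-15.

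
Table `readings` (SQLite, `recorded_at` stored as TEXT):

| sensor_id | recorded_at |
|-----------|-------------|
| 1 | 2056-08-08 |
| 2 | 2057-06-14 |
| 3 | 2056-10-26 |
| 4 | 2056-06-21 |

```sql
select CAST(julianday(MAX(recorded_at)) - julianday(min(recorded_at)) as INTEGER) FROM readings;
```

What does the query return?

358

MIN = 2056-06-21, MAX = 2057-06-14.
9 days remain in June 2056 after the 21st (30 − 21).
Full months from July 2056 through May 2057 contribute their day counts.
Then 14 days into June 2057.
Total: 9 + 31 + 31 + 30 + 31 + 30 + 31 + 31 + 28 + 31 + 30 + 31 + 14 = 358.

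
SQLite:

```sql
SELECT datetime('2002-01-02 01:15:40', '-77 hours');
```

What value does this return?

2001-12-29 20:15:40

-77 hours from 2002-01-02 01:15:40 is 2001-12-29 20:15:40 (crosses midnight).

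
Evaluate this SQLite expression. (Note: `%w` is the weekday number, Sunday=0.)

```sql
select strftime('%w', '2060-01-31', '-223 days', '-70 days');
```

0

First apply '-223 days', '-70 days': 2060-01-31 → 2059-04-13.
2059-04-13 is a Sunday; with Sunday=0 that is 0.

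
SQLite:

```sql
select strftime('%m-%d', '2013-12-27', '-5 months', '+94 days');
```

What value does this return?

10-29

First apply '-5 months', '+94 days': 2013-12-27 → 2013-10-29.
`%m-%d` extracts the month-day: 10-29.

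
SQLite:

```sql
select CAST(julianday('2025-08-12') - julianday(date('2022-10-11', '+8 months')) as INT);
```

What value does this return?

793

Adding +8 months to 2022-10-11 gives 2023-06-11.
19 days remain in June 2023 after the 11th (30 − 11).
Full months from July 2023 through July 2025 contribute their day counts.
Then 12 days into August 2025.
Total: 19 + 31 + 31 + 30 + 31 + 30 + 31 + 31 + 29 + 31 + 30 + 31 + 30 + 31 + 31 + 30 + 31 + 30 + 31 + 31 + 28 + 31 + 30 + 31 + 30 + 31 + 12 = 793.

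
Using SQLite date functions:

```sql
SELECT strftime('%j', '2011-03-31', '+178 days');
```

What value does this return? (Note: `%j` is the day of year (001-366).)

268

First apply '+178 days': 2011-03-31 → 2011-09-25.
Day-of-year for 2011-09-25: days since 2011-01-01 inclusive = 268, zero-padded to 268.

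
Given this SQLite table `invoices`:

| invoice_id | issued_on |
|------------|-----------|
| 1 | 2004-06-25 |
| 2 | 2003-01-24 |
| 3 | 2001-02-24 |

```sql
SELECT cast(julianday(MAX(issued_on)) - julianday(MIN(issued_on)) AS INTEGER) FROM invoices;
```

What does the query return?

MIN = 2001-02-24, MAX = 2004-06-25.
4 days remain in February 2001 after the 24th (28 − 24).
Full months from March 2001 through May 2004 contribute their day counts.
Then 25 days into June 2004.
Total: 4 + 31 + 30 + 31 + 30 + 31 + 31 + 30 + 31 + 30 + 31 + 31 + 28 + 31 + 30 + 31 + 30 + 31 + 31 + 30 + 31 + 30 + 31 + 31 + 28 + 31 + 30 + 31 + 30 + 31 + 31 + 30 + 31 + 30 + 31 + 31 + 29 + 31 + 30 + 31 + 25 = 1217.

1217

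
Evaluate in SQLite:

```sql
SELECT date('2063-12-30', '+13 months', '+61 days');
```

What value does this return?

2065-04-01

Adding +13 months to 2063-12-30 gives 2065-01-30.
Applying '+61 days' to 2065-01-30: counting 61 days forward gives 2065-04-01.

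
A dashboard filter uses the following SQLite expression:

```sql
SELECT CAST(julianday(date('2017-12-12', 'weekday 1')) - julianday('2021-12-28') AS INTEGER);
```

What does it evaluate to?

`weekday 1` advances to the next Monday; 2017-12-12 is a Tuesday, so it moves forward to 2017-12-18.
13 days remain in December 2017 after the 18th (31 − 18).
Full months from January 2018 through November 2021 contribute their day counts.
Then 28 days into December 2021.
Total: 13 + 31 + 28 + 31 + 30 + 31 + 30 + 31 + 31 + 30 + 31 + 30 + 31 + 31 + 28 + 31 + 30 + 31 + 30 + 31 + 31 + 30 + 31 + 30 + 31 + 31 + 29 + 31 + 30 + 31 + 30 + 31 + 31 + 30 + 31 + 30 + 31 + 31 + 28 + 31 + 30 + 31 + 30 + 31 + 31 + 30 + 31 + 30 + 28 = 1471.
The subtraction is earlier − later, so the result is −1471 → -1471.

-1471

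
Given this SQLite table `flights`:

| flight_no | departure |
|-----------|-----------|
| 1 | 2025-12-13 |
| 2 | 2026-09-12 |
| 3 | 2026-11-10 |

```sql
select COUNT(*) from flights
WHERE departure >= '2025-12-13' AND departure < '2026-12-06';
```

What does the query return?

3

Rows in [2025-12-13, 2026-12-06): 2025-12-13, 2026-09-12, 2026-11-10 → 3 rows.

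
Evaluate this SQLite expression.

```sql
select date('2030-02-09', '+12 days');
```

Advancing 12 more days within February lands on 2030-02-21.

2030-02-21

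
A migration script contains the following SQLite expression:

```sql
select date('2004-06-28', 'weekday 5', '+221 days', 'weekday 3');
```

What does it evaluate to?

`weekday 5` advances to the next Friday; 2004-06-28 is a Monday, so it moves forward to 2004-07-02.
Applying '+221 days' to 2004-07-02: counting 221 days forward gives 2005-02-08.
`weekday 3` advances to the next Wednesday; 2005-02-08 is a Tuesday, so it moves forward to 2005-02-09.

2005-02-09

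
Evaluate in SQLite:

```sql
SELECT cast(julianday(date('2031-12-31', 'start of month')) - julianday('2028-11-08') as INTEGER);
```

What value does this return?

1118

`start of month` rewinds 2031-12-31 to 2031-12-01.
22 days remain in November 2028 after the 8th (30 − 8).
Full months from December 2028 through November 2031 contribute their day counts.
Then 1 day into December 2031.
Total: 22 + 31 + 31 + 28 + 31 + 30 + 31 + 30 + 31 + 31 + 30 + 31 + 30 + 31 + 31 + 28 + 31 + 30 + 31 + 30 + 31 + 31 + 30 + 31 + 30 + 31 + 31 + 28 + 31 + 30 + 31 + 30 + 31 + 31 + 30 + 31 + 30 + 1 = 1118.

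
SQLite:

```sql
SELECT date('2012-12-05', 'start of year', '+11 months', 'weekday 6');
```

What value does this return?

`start of year` rewinds 2012-12-05 to 2012-01-01.
Adding +11 months to 2012-01-01 gives 2012-12-01.
`weekday 6` advances to the next Saturday; 2012-12-01 is already a Saturday, so it stays at 2012-12-01.

2012-12-01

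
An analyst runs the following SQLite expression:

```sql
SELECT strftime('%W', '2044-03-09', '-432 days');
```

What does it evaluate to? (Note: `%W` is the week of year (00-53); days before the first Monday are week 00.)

First apply '-432 days': 2044-03-09 → 2043-01-02.
2043-01-02 is a Friday. SQLite's %W counts Mondays since the year started; the result is 00.

00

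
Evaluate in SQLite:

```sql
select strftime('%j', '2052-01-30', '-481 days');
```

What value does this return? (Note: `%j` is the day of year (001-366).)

279

First apply '-481 days': 2052-01-30 → 2050-10-06.
Day-of-year for 2050-10-06: days since 2050-01-01 inclusive = 279, zero-padded to 279.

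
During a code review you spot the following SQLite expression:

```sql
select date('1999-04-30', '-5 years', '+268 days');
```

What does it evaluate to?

Adding -5 years to 1999-04-30 gives 1994-04-30.
Applying '+268 days' to 1994-04-30: counting 268 days forward gives 1995-01-23.

1995-01-23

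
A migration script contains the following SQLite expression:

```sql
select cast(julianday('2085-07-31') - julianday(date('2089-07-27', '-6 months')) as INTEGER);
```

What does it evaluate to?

-1276

Adding -6 months to 2089-07-27 gives 2089-01-27.
0 days remain in July 2085 after the 31st (31 − 31).
Full months from August 2085 through December 2088 contribute their day counts.
Then 27 days into January 2089.
Total: 0 + 31 + 30 + 31 + 30 + 31 + 31 + 28 + 31 + 30 + 31 + 30 + 31 + 31 + 30 + 31 + 30 + 31 + 31 + 28 + 31 + 30 + 31 + 30 + 31 + 31 + 30 + 31 + 30 + 31 + 31 + 29 + 31 + 30 + 31 + 30 + 31 + 31 + 30 + 31 + 30 + 31 + 27 = 1276.
The subtraction is earlier − later, so the result is −1276 → -1276.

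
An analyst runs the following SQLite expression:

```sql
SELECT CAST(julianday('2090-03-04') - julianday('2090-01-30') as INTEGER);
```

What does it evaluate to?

33

1 day remains in January 2090 after the 30th (31 − 30).
February 2090: 28 days.
Then 4 days into March 2090.
Total: 1 + 28 + 4 = 33.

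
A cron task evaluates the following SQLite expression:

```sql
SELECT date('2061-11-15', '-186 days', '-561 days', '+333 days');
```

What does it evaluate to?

Applying '-186 days' to 2061-11-15: counting 186 days back gives 2061-05-13.
Applying '-561 days' to 2061-05-13: counting 561 days back gives 2059-10-30.
Applying '+333 days' to 2059-10-30: counting 333 days forward gives 2060-09-27.

2060-09-27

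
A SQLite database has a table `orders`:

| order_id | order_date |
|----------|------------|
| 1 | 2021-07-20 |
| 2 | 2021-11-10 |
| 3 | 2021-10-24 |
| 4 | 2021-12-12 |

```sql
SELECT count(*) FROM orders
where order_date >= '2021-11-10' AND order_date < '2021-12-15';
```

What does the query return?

Rows in [2021-11-10, 2021-12-15): 2021-11-10, 2021-12-12 → 2 rows.

2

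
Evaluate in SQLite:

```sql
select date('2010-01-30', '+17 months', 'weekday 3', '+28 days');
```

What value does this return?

2011-08-03

Adding +17 months to 2010-01-30 gives 2011-06-30.
`weekday 3` advances to the next Wednesday; 2011-06-30 is a Thursday, so it moves forward to 2011-07-06.
July 2011 has 31 days; 25 remain after the 6th, so 26 days reach 2011-08-01.
Advancing 2 more days within August lands on 2011-08-03.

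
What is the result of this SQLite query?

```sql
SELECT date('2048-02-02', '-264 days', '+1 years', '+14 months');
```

Applying '-264 days' to 2048-02-02: counting 264 days back gives 2047-05-14.
Adding +1 year to 2047-05-14 gives 2048-05-14.
Adding +14 months to 2048-05-14 gives 2049-07-14.

2049-07-14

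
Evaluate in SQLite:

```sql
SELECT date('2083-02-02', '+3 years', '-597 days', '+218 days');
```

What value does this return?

2085-01-19

Adding +3 years to 2083-02-02 gives 2086-02-02.
Applying '-597 days' to 2086-02-02: counting 597 days back gives 2084-06-15.
Applying '+218 days' to 2084-06-15: counting 218 days forward gives 2085-01-19.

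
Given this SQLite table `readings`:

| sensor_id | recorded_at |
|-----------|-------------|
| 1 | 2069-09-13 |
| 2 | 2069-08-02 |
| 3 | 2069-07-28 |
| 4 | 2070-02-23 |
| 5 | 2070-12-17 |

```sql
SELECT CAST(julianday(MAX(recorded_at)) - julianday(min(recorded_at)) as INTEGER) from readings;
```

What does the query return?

507

MIN = 2069-07-28, MAX = 2070-12-17.
3 days remain in July 2069 after the 28th (31 − 28).
Full months from August 2069 through November 2070 contribute their day counts.
Then 17 days into December 2070.
Total: 3 + 31 + 30 + 31 + 30 + 31 + 31 + 28 + 31 + 30 + 31 + 30 + 31 + 31 + 30 + 31 + 30 + 17 = 507.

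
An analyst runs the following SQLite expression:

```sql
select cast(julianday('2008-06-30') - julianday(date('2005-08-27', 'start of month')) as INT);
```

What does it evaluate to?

`start of month` rewinds 2005-08-27 to 2005-08-01.
30 days remain in August 2005 after the 1st (31 − 1).
Full months from September 2005 through May 2008 contribute their day counts.
Then 30 days into June 2008.
Total: 30 + 30 + 31 + 30 + 31 + 31 + 28 + 31 + 30 + 31 + 30 + 31 + 31 + 30 + 31 + 30 + 31 + 31 + 28 + 31 + 30 + 31 + 30 + 31 + 31 + 30 + 31 + 30 + 31 + 31 + 29 + 31 + 30 + 31 + 30 = 1064.

1064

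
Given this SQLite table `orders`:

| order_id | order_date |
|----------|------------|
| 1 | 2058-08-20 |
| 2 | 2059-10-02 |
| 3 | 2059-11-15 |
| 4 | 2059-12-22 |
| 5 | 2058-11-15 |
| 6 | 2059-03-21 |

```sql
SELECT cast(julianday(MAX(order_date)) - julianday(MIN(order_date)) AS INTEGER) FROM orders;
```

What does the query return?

MIN = 2058-08-20, MAX = 2059-12-22.
11 days remain in August 2058 after the 20th (31 − 20).
Full months from September 2058 through November 2059 contribute their day counts.
Then 22 days into December 2059.
Total: 11 + 30 + 31 + 30 + 31 + 31 + 28 + 31 + 30 + 31 + 30 + 31 + 31 + 30 + 31 + 30 + 22 = 489.

489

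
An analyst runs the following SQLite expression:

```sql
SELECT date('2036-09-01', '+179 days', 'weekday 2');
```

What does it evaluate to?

Applying '+179 days' to 2036-09-01: counting 179 days forward gives 2037-02-27.
`weekday 2` advances to the next Tuesday; 2037-02-27 is a Friday, so it moves forward to 2037-03-03.

2037-03-03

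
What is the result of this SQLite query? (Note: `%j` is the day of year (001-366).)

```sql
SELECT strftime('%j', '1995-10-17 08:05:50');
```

Day-of-year for 1995-10-17: days since 1995-01-01 inclusive = 290, zero-padded to 290.

290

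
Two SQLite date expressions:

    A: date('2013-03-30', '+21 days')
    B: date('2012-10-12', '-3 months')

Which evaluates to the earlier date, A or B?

A = 2013-04-20.
B = 2012-07-12.
B is earlier.

B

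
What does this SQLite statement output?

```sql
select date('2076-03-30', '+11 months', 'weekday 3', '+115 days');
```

2077-06-26

Adding +11 months to 2076-03-30 targets 2077-02-30. February 2077 has only 28 days, so SQLite normalizes the 2-day overflow forward to 2077-03-02.
`weekday 3` advances to the next Wednesday; 2077-03-02 is a Tuesday, so it moves forward to 2077-03-03.
Applying '+115 days' to 2077-03-03: counting 115 days forward gives 2077-06-26.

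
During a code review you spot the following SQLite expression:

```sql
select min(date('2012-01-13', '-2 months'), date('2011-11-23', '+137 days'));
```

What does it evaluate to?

2011-11-13

date('2012-01-13', '-2 months') → 2011-11-13.
date('2011-11-23', '+137 days') → 2012-04-08.
Earlier of the two is 2011-11-13.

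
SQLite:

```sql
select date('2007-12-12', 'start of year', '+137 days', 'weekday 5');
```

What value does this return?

`start of year` rewinds 2007-12-12 to 2007-01-01.
Applying '+137 days' to 2007-01-01: counting 137 days forward gives 2007-05-18.
`weekday 5` advances to the next Friday; 2007-05-18 is already a Friday, so it stays at 2007-05-18.

2007-05-18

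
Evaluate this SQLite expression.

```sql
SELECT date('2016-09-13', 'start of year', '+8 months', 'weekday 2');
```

`start of year` rewinds 2016-09-13 to 2016-01-01.
Adding +8 months to 2016-01-01 gives 2016-09-01.
`weekday 2` advances to the next Tuesday; 2016-09-01 is a Thursday, so it moves forward to 2016-09-06.

2016-09-06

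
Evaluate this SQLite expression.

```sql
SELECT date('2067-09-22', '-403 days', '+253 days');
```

Applying '-403 days' to 2067-09-22: counting 403 days back gives 2066-08-15.
Applying '+253 days' to 2066-08-15: counting 253 days forward gives 2067-04-25.

2067-04-25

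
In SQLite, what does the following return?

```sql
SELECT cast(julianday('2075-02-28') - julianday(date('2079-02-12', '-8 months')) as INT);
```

-1200

Adding -8 months to 2079-02-12 gives 2078-06-12.
0 days remain in February 2075 after the 28th (28 − 28).
Full months from March 2075 through May 2078 contribute their day counts.
Then 12 days into June 2078.
Total: 0 + 31 + 30 + 31 + 30 + 31 + 31 + 30 + 31 + 30 + 31 + 31 + 29 + 31 + 30 + 31 + 30 + 31 + 31 + 30 + 31 + 30 + 31 + 31 + 28 + 31 + 30 + 31 + 30 + 31 + 31 + 30 + 31 + 30 + 31 + 31 + 28 + 31 + 30 + 31 + 12 = 1200.
The subtraction is earlier − later, so the result is −1200 → -1200.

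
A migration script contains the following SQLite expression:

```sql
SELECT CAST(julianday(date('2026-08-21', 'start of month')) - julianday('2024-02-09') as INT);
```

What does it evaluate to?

904

`start of month` rewinds 2026-08-21 to 2026-08-01.
20 days remain in February 2024 after the 9th (29 − 9).
Full months from March 2024 through July 2026 contribute their day counts.
Then 1 day into August 2026.
Total: 20 + 31 + 30 + 31 + 30 + 31 + 31 + 30 + 31 + 30 + 31 + 31 + 28 + 31 + 30 + 31 + 30 + 31 + 31 + 30 + 31 + 30 + 31 + 31 + 28 + 31 + 30 + 31 + 30 + 31 + 1 = 904.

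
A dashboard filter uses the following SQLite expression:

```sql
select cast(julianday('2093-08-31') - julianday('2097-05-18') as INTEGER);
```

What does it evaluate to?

0 days remain in August 2093 after the 31st (31 − 31).
Full months from September 2093 through April 2097 contribute their day counts.
Then 18 days into May 2097.
Total: 0 + 30 + 31 + 30 + 31 + 31 + 28 + 31 + 30 + 31 + 30 + 31 + 31 + 30 + 31 + 30 + 31 + 31 + 28 + 31 + 30 + 31 + 30 + 31 + 31 + 30 + 31 + 30 + 31 + 31 + 29 + 31 + 30 + 31 + 30 + 31 + 31 + 30 + 31 + 30 + 31 + 31 + 28 + 31 + 30 + 18 = 1356.
The subtraction is earlier − later, so the result is −1356 → -1356.

-1356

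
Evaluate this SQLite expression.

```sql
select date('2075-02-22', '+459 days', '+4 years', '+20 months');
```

Applying '+459 days' to 2075-02-22: counting 459 days forward gives 2076-05-26.
Adding +4 years to 2076-05-26 gives 2080-05-26.
Adding +20 months to 2080-05-26 gives 2082-01-26.

2082-01-26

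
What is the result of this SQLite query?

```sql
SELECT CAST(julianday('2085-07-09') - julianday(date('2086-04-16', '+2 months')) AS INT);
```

-342

Adding +2 months to 2086-04-16 gives 2086-06-16.
22 days remain in July 2085 after the 9th (31 − 9).
Full months from August 2085 through May 2086 contribute their day counts.
Then 16 days into June 2086.
Total: 22 + 31 + 30 + 31 + 30 + 31 + 31 + 28 + 31 + 30 + 31 + 16 = 342.
The subtraction is earlier − later, so the result is −342 → -342.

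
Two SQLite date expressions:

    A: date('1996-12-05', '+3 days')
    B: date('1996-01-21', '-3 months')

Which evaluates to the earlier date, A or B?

B

A = 1996-12-08.
B = 1995-10-21.
B is earlier.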